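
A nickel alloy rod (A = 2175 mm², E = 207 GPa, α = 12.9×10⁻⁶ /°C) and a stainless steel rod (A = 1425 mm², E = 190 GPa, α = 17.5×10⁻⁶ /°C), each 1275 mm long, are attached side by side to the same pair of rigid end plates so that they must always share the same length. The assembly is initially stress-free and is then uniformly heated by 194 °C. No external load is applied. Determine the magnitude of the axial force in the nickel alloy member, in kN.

P ≈ 151 kN (tensile in the nickel alloy)

Both members must finish at the same length. With the larger α, the stainless steel tends to over-expand; the plates restrain it, putting the stainless steel in compression and the nickel alloy in tension. With no external load the two internal forces are equal and opposite, magnitude P.
Equating the net (thermal + elastic) strains gives |α₁ − α₂|·ΔT = P·[1/(A₁E₁) + 1/(A₂E₂)].
|α₁ − α₂|·ΔT = 4.6×10⁻⁶ × 194 = 0.0008924.
1/(A₁E₁) + 1/(A₂E₂) = 1/(2175×207×10³) + 1/(1425×190×10³) = 5.915×10⁻⁹ N⁻¹.
P = 0.0008924 / 5.915×10⁻⁹ = 150900 N = 150.9 kN.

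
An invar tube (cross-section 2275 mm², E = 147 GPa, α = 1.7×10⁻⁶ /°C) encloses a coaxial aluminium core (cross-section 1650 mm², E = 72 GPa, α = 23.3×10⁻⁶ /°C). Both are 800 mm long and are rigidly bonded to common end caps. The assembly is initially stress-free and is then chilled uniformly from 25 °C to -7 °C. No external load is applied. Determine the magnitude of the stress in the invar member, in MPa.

Equilibrium of a rigid end plate with no external load gives equal and opposite internal forces ±P in the two members. Since α_{aluminium} > α_{invar}, cooling drives the aluminium into tension and the invar into compression.
Equating the net (thermal + elastic) strains gives |α₁ − α₂|·ΔT = P·[1/(A₁E₁) + 1/(A₂E₂)].
|α₁ − α₂|·ΔT = 21.6×10⁻⁶ × 32 = 0.0006912.
1/(A₁E₁) + 1/(A₂E₂) = 1/(2275×147×10³) + 1/(1650×72×10³) = 1.141×10⁻⁸ N⁻¹.
So P = 0.0006912 / 1.141×10⁻⁸ = 60.59 kN.
σ_{invar} = P/A₁ = 60590/2275 = 26.63 MPa, compressive.

σ ≈ 26.6 MPa (compressive)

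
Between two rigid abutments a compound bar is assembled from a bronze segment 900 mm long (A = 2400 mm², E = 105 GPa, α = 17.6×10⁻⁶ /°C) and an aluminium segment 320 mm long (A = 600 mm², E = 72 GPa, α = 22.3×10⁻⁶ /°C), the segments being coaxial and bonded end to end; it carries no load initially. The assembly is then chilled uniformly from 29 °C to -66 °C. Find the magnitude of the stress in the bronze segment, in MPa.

Free thermal contraction of the whole bar: Σ αᵢΔT Lᵢ = 17.6×10⁻⁶×95×900 + 22.3×10⁻⁶×95×320 = 2.183 mm.
Since the ends are fixed, an axial force P builds up, equal in every segment, with P · Σ Lᵢ/(AᵢEᵢ) = δ_free.
The series flexibility is Σ Lᵢ/(AᵢEᵢ) = 900/(2400×105×10³) + 320/(600×72×10³) = 1.098×10⁻⁵ mm/N.
So P = 2.183 / 1.098×10⁻⁵ = 198.8 kN, tensile.
σ_{bronze} = P / A = 198800 / 2400 = 82.84 MPa.

σ ≈ 82.8 MPa (tensile)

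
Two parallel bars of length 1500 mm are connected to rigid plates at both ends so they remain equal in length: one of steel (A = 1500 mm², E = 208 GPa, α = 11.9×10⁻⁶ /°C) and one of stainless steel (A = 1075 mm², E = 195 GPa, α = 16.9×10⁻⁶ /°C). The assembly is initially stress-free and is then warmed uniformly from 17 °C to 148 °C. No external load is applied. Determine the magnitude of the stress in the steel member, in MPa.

σ ≈ 54.8 MPa (tensile)

Equilibrium of a rigid end plate with no external load gives equal and opposite internal forces ±P in the two members. Since α_{stainless steel} > α_{steel}, heating drives the stainless steel into compression and the steel into tension.
Setting the final lengths equal and cancelling L: (α₁ − α₂)ΔT = P/(A₁E₁) + P/(A₂E₂).
|α₁ − α₂|·ΔT = 5×10⁻⁶ × 131 = 0.000655.
1/(A₁E₁) + 1/(A₂E₂) = 1/(1500×208×10³) + 1/(1075×195×10³) = 7.976×10⁻⁹ N⁻¹.
P = 0.000655 / 7.976×10⁻⁹ = 82130 N = 82.13 kN.
σ_{steel} = P/A₁ = 82130/1500 = 54.75 MPa, tensile.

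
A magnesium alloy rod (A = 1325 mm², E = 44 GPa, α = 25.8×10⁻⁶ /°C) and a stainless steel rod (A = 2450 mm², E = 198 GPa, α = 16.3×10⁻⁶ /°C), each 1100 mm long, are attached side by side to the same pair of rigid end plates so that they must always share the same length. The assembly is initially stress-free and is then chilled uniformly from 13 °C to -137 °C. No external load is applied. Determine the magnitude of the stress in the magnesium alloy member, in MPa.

Equilibrium of a rigid end plate with no external load gives equal and opposite internal forces ±P in the two members. Since α_{magnesium alloy} > α_{stainless steel}, cooling drives the magnesium alloy into tension and the stainless steel into compression.
Setting the final lengths equal and cancelling L: (α₁ − α₂)ΔT = P/(A₁E₁) + P/(A₂E₂).
|α₁ − α₂|·ΔT = 9.5×10⁻⁶ × 150 = 0.001425.
1/(A₁E₁) + 1/(A₂E₂) = 1/(1325×44×10³) + 1/(2450×198×10³) = 1.921×10⁻⁸ N⁻¹.
P = 0.001425 / 1.921×10⁻⁸ = 74160 N = 74.16 kN.
σ_{magnesium alloy} = P/A₁ = 74160/1325 = 55.97 MPa, tensile.

σ ≈ 56 MPa (tensile)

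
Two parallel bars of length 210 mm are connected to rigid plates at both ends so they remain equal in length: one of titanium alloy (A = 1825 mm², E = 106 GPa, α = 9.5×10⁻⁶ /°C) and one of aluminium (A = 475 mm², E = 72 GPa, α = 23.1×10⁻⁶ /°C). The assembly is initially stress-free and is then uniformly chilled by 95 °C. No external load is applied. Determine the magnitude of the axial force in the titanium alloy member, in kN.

P ≈ 37.5 kN (compressive in the titanium alloy)

The aluminium has the larger α, so on cooling it would change length more than the titanium alloy if both were free. The rigid plates force a common final length, so the aluminium is put into tension and the titanium alloy into compression, with equal and opposite forces P (no external load).
Equating the net (thermal + elastic) strains gives |α₁ − α₂|·ΔT = P·[1/(A₁E₁) + 1/(A₂E₂)].
|α₁ − α₂|·ΔT = 13.6×10⁻⁶ × 95 = 0.001292.
1/(A₁E₁) + 1/(A₂E₂) = 1/(1825×106×10³) + 1/(475×72×10³) = 3.441×10⁻⁸ N⁻¹.
So P = 0.001292 / 3.441×10⁻⁸ = 37.55 kN.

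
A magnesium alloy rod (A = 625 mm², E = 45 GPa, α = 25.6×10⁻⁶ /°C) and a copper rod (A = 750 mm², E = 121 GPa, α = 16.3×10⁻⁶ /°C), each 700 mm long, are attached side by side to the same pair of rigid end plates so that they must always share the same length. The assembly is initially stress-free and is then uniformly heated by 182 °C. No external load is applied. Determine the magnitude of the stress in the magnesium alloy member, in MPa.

Equilibrium of a rigid end plate with no external load gives equal and opposite internal forces ±P in the two members. Since α_{magnesium alloy} > α_{copper}, heating drives the magnesium alloy into compression and the copper into tension.
Compatibility of the two members (thermal + elastic change equal): (α₁ − α₂)ΔT = P·[1/(A₁E₁) + 1/(A₂E₂)].
|α₁ − α₂|·ΔT = 9.3×10⁻⁶ × 182 = 0.001693.
1/(A₁E₁) + 1/(A₂E₂) = 1/(625×45×10³) + 1/(750×121×10³) = 4.657×10⁻⁸ N⁻¹.
P = 0.001693 / 4.657×10⁻⁸ = 36340 N = 36.34 kN.
σ_{magnesium alloy} = P/A₁ = 36340/625 = 58.15 MPa, compressive.

σ ≈ 58.1 MPa (compressive)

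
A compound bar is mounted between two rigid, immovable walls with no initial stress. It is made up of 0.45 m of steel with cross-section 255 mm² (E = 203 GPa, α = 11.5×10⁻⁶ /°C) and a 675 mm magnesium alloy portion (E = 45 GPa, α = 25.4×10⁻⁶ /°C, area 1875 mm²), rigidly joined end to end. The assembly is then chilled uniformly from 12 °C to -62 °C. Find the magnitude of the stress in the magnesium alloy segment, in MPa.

If the supports were absent, the total length change would be Σ αᵢΔT Lᵢ = 11.5×10⁻⁶×74×450 + 25.4×10⁻⁶×74×675 = 1.652 mm.
Since the ends are fixed, an axial force P builds up, equal in every segment, with P · Σ Lᵢ/(AᵢEᵢ) = δ_free.
The series flexibility is Σ Lᵢ/(AᵢEᵢ) = 450/(255×203×10³) + 675/(1875×45×10³) = 1.669×10⁻⁵ mm/N.
P = 1.652 / 1.669×10⁻⁵ = 98940 N = 98.94 kN, tensile.
σ_{magnesium alloy} = P / A = 98940 / 1875 = 52.77 MPa.

σ ≈ 52.8 MPa (tensile)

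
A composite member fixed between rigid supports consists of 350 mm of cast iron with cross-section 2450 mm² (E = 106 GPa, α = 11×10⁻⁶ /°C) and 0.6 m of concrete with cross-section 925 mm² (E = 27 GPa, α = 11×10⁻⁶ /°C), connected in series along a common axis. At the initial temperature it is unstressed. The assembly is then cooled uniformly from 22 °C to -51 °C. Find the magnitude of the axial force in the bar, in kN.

With the walls removed the bar would change length by δ_free = Σ αᵢΔT Lᵢ = 11×10⁻⁶×73×350 + 11×10⁻⁶×73×600 = 0.7629 mm.
The rigid supports impose zero overall length change; the single axial force P common to all segments must satisfy P Σ Lᵢ/(AᵢEᵢ) = δ_free.
Σ Lᵢ/(AᵢEᵢ) = 350/(2450×106×10³) + 600/(925×27×10³) = 2.537×10⁻⁵ mm/N.
Hence P = δ_free / Σ(L/AE) = 0.7629/2.537×10⁻⁵ = 30.07 kN (tensile).

P ≈ 30.1 kN (tensile)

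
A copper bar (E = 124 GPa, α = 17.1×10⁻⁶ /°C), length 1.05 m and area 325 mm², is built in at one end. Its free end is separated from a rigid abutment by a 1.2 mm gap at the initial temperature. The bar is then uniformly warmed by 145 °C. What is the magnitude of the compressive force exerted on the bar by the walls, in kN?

P ≈ 53.9 kN

If the wall were absent the bar would grow by αΔT L = 17.1×10⁻⁶ × 145 × 1050 = 2.603 mm.
The gap closes (δ_free > 1.2 mm) and the wall then resists a further 2.603 − 1.2 = 1.403 mm of expansion.
That suppressed elongation corresponds to σ = E·Δ/L = 124×10³ × 1.403/1050 = 165.7 MPa.
Force on the wall = σA = 165.7 × 325 mm² = 53.87 kN.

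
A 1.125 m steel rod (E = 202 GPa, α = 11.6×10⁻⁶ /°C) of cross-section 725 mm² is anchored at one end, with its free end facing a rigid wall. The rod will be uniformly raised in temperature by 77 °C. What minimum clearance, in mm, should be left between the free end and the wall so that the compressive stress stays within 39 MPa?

With no wall the rod would lengthen by αΔT L = 11.6×10⁻⁶ × 77 × 1125 = 1.005 mm.
A stress of 39 MPa corresponds to the wall pushing the rod back by σL/E = 39×1125/(202×10³) = 0.2172 mm.
The gap must absorb the remainder: g_min = 1.005 − 0.2172 = 0.7876 mm.

g ≈ 0.788 mm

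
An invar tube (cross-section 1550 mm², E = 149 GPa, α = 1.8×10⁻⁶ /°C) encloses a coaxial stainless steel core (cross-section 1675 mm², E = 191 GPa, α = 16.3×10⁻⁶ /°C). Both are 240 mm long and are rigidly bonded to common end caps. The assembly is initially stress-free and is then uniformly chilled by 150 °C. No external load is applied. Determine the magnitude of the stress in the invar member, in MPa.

σ ≈ 188 MPa (compressive)

Equilibrium of a rigid end plate with no external load gives equal and opposite internal forces ±P in the two members. Since α_{stainless steel} > α_{invar}, cooling drives the stainless steel into tension and the invar into compression.
Setting the final lengths equal and cancelling L: (α₁ − α₂)ΔT = P/(A₁E₁) + P/(A₂E₂).
|α₁ − α₂|·ΔT = 14.5×10⁻⁶ × 150 = 0.002175.
1/(A₁E₁) + 1/(A₂E₂) = 1/(1550×149×10³) + 1/(1675×191×10³) = 7.456×10⁻⁹ N⁻¹.
So P = 0.002175 / 7.456×10⁻⁹ = 291.7 kN.
σ_{invar} = P/A₁ = 291700/1550 = 188.2 MPa, compressive.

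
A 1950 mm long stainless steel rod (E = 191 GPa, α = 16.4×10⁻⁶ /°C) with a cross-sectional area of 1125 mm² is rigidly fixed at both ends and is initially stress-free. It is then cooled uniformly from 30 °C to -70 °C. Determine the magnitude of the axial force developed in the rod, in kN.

P ≈ 352 kN (tensile)

With zero net strain, σ = E·αΔT = 191 GPa × 16.4×10⁻⁶ × 100 = 313.2 MPa.
Then P = σA = 313.2 × 1125 mm² = 352.4 kN, tensile.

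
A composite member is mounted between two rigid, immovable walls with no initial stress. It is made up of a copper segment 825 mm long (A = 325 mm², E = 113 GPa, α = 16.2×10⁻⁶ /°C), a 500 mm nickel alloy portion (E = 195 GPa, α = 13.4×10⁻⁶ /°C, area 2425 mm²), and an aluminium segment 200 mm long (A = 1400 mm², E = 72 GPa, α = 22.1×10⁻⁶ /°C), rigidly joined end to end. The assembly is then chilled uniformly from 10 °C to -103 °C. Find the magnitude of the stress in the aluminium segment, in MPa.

σ ≈ 77.5 MPa (tensile)

If the supports were absent, the total length change would be Σ αᵢΔT Lᵢ = 16.2×10⁻⁶×113×825 + 13.4×10⁻⁶×113×500 + 22.1×10⁻⁶×113×200 = 2.767 mm.
The walls prevent any net length change, so an axial force P (same in every segment) develops. Compatibility: P · Σ Lᵢ/(AᵢEᵢ) = δ_free.
The series flexibility is Σ Lᵢ/(AᵢEᵢ) = 825/(325×113×10³) + 500/(2425×195×10³) + 200/(1400×72×10³) = 2.551×10⁻⁵ mm/N.
P = 2.767 / 2.551×10⁻⁵ = 108500 N = 108.5 kN, tensile.
σ_{aluminium} = P / A = 108500 / 1400 = 77.48 MPa.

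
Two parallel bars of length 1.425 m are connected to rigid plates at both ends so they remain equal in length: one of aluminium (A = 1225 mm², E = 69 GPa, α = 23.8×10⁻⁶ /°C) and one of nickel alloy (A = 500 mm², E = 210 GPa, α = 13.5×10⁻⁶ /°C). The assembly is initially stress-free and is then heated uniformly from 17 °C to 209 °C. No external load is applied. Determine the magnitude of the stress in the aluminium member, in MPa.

σ ≈ 75.6 MPa (compressive)

Both members must finish at the same length. With the larger α, the aluminium tends to over-expand; the plates restrain it, putting the aluminium in compression and the nickel alloy in tension. With no external load the two internal forces are equal and opposite, magnitude P.
Compatibility of the two members (thermal + elastic change equal): (α₁ − α₂)ΔT = P·[1/(A₁E₁) + 1/(A₂E₂)].
|α₁ − α₂|·ΔT = 10.3×10⁻⁶ × 192 = 0.001978.
1/(A₁E₁) + 1/(A₂E₂) = 1/(1225×69×10³) + 1/(500×210×10³) = 2.135×10⁻⁸ N⁻¹.
P = 0.001978 / 2.135×10⁻⁸ = 92610 N = 92.61 kN.
σ_{aluminium} = P/A₁ = 92610/1225 = 75.6 MPa, compressive.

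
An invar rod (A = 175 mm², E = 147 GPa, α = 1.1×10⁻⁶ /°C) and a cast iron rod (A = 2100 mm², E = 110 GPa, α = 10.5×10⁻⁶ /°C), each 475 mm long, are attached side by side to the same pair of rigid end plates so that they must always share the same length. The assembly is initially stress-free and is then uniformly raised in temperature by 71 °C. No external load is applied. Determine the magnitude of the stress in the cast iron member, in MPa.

σ ≈ 7.36 MPa (compressive)

Both members must finish at the same length. With the larger α, the cast iron tends to over-expand; the plates restrain it, putting the cast iron in compression and the invar in tension. With no external load the two internal forces are equal and opposite, magnitude P.
Compatibility of the two members (thermal + elastic change equal): (α₁ − α₂)ΔT = P·[1/(A₁E₁) + 1/(A₂E₂)].
|α₁ − α₂|·ΔT = 9.4×10⁻⁶ × 71 = 0.0006674.
1/(A₁E₁) + 1/(A₂E₂) = 1/(175×147×10³) + 1/(2100×110×10³) = 4.32×10⁻⁸ N⁻¹.
P = 0.0006674 / 4.32×10⁻⁸ = 15450 N = 15.45 kN.
σ_{cast iron} = P/A₂ = 15450/2100 = 7.356 MPa, compressive.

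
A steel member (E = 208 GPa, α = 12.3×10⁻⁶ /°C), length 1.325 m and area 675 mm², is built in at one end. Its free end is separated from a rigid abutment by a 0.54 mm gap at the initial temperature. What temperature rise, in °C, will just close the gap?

The gap closes when αΔT L = 0.54 mm, since the member is still unstressed at that instant.
So ΔT = g/(αL) = 0.54/(12.3×10⁻⁶ × 1325) = 33.13 °C.

ΔT ≈ 33.1 °C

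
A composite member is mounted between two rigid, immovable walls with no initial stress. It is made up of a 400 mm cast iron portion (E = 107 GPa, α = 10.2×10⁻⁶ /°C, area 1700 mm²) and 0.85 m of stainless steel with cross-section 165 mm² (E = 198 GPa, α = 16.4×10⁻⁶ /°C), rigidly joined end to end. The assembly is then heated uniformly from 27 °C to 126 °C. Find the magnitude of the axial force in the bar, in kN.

If the supports were absent, the total length change would be Σ αᵢΔT Lᵢ = 10.2×10⁻⁶×99×400 + 16.4×10⁻⁶×99×850 = 1.784 mm.
Since the ends are fixed, an axial force P builds up, equal in every segment, with P · Σ Lᵢ/(AᵢEᵢ) = δ_free.
Σ Lᵢ/(AᵢEᵢ) = 400/(1700×107×10³) + 850/(165×198×10³) = 2.822×10⁻⁵ mm/N.
P = 1.784 / 2.822×10⁻⁵ = 63220 N = 63.22 kN, compressive.

P ≈ 63.2 kN (compressive)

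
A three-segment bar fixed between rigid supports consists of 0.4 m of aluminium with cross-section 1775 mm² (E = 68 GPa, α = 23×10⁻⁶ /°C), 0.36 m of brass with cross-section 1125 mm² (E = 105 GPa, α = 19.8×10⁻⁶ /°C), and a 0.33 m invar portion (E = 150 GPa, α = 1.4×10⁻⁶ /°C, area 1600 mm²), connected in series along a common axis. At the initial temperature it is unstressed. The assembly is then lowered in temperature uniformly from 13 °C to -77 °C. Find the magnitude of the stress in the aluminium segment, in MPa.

Free thermal contraction of the whole bar: Σ αᵢΔT Lᵢ = 23×10⁻⁶×90×400 + 19.8×10⁻⁶×90×360 + 1.4×10⁻⁶×90×330 = 1.511 mm.
Since the ends are fixed, an axial force P builds up, equal in every segment, with P · Σ Lᵢ/(AᵢEᵢ) = δ_free.
Σ Lᵢ/(AᵢEᵢ) = 400/(1775×68×10³) + 360/(1125×105×10³) + 330/(1600×150×10³) = 7.737×10⁻⁶ mm/N.
So P = 1.511 / 7.737×10⁻⁶ = 195.3 kN, tensile.
σ_{aluminium} = P / A = 195300 / 1775 = 110 MPa.

σ ≈ 110 MPa (tensile)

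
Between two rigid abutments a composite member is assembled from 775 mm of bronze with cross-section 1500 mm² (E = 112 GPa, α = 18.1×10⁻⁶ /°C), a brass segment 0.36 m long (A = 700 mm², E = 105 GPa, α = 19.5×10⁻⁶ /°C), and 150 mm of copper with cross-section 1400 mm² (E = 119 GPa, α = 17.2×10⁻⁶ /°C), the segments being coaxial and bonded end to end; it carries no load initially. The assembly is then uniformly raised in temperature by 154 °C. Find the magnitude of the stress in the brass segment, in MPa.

Free thermal expansion of the whole bar: Σ αᵢΔT Lᵢ = 18.1×10⁻⁶×154×775 + 19.5×10⁻⁶×154×360 + 17.2×10⁻⁶×154×150 = 3.639 mm.
The walls prevent any net length change, so an axial force P (same in every segment) develops. Compatibility: P · Σ Lᵢ/(AᵢEᵢ) = δ_free.
Σ Lᵢ/(AᵢEᵢ) = 775/(1500×112×10³) + 360/(700×105×10³) + 150/(1400×119×10³) = 1.041×10⁻⁵ mm/N.
So P = 3.639 / 1.041×10⁻⁵ = 349.5 kN, compressive.
σ_{brass} = P / A = 349500 / 700 = 499.3 MPa.

σ ≈ 499 MPa (compressive)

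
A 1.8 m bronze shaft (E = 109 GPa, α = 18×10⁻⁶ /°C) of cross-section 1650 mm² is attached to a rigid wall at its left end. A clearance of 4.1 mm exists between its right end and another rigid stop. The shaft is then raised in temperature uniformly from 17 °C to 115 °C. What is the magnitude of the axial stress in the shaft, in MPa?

Free thermal elongation = αΔT L = 18×10⁻⁶ × 98 × 1800 = 3.175 mm.
Since δ_free = 3.18 mm is less than the 4.1 mm gap, the shaft never touches the wall. No axial force develops.

σ ≈ 0 MPa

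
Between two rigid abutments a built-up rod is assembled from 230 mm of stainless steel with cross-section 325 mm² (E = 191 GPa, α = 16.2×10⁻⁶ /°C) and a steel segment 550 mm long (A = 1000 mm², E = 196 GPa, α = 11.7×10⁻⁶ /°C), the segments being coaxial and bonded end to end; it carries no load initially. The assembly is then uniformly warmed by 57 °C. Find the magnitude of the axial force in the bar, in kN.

P ≈ 88.9 kN (compressive)

If the supports were absent, the total length change would be Σ αᵢΔT Lᵢ = 16.2×10⁻⁶×57×230 + 11.7×10⁻⁶×57×550 = 0.5792 mm.
The rigid supports impose zero overall length change; the single axial force P common to all segments must satisfy P Σ Lᵢ/(AᵢEᵢ) = δ_free.
The series flexibility is Σ Lᵢ/(AᵢEᵢ) = 230/(325×191×10³) + 550/(1000×196×10³) = 6.511×10⁻⁶ mm/N.
So P = 0.5792 / 6.511×10⁻⁶ = 88.95 kN, compressive.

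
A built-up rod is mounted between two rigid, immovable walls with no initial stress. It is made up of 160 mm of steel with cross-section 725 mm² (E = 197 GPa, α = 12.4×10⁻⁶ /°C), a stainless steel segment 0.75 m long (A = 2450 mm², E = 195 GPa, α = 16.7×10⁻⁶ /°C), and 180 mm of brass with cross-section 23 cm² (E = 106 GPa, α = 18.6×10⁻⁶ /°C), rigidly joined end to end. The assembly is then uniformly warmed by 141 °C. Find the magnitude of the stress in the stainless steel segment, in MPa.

σ ≈ 300 MPa (compressive)

If the supports were absent, the total length change would be Σ αᵢΔT Lᵢ = 12.4×10⁻⁶×141×160 + 16.7×10⁻⁶×141×750 + 18.6×10⁻⁶×141×180 = 2.518 mm.
The walls prevent any net length change, so an axial force P (same in every segment) develops. Compatibility: P · Σ Lᵢ/(AᵢEᵢ) = δ_free.
The series flexibility is Σ Lᵢ/(AᵢEᵢ) = 160/(725×197×10³) + 750/(2450×195×10³) + 180/(2300×106×10³) = 3.428×10⁻⁶ mm/N.
Hence P = δ_free / Σ(L/AE) = 2.518/3.428×10⁻⁶ = 734.4 kN (compressive).
σ_{stainless steel} = P / A = 734400 / 2450 = 299.8 MPa.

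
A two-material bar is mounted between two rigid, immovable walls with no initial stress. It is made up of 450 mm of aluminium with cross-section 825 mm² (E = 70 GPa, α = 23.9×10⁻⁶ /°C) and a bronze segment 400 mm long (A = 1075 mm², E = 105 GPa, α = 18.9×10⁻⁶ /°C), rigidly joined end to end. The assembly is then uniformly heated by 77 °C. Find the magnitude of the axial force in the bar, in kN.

P ≈ 124 kN (compressive)

If the supports were absent, the total length change would be Σ αᵢΔT Lᵢ = 23.9×10⁻⁶×77×450 + 18.9×10⁻⁶×77×400 = 1.41 mm.
Since the ends are fixed, an axial force P builds up, equal in every segment, with P · Σ Lᵢ/(AᵢEᵢ) = δ_free.
Σ Lᵢ/(AᵢEᵢ) = 450/(825×70×10³) + 400/(1075×105×10³) = 1.134×10⁻⁵ mm/N.
Hence P = δ_free / Σ(L/AE) = 1.41/1.134×10⁻⁵ = 124.4 kN (compressive).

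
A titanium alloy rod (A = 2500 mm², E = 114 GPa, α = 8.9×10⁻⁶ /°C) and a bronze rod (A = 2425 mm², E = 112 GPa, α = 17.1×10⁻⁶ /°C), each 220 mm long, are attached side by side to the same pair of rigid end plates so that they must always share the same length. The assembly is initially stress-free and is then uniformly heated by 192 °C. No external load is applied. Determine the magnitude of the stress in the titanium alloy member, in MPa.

Both members must finish at the same length. With the larger α, the bronze tends to over-expand; the plates restrain it, putting the bronze in compression and the titanium alloy in tension. With no external load the two internal forces are equal and opposite, magnitude P.
Compatibility of the two members (thermal + elastic change equal): (α₁ − α₂)ΔT = P·[1/(A₁E₁) + 1/(A₂E₂)].
|α₁ − α₂|·ΔT = 8.2×10⁻⁶ × 192 = 0.001574.
1/(A₁E₁) + 1/(A₂E₂) = 1/(2500×114×10³) + 1/(2425×112×10³) = 7.191×10⁻⁹ N⁻¹.
So P = 0.001574 / 7.191×10⁻⁹ = 219 kN.
σ_{titanium alloy} = P/A₁ = 219000/2500 = 87.58 MPa, tensile.

σ ≈ 87.6 MPa (tensile)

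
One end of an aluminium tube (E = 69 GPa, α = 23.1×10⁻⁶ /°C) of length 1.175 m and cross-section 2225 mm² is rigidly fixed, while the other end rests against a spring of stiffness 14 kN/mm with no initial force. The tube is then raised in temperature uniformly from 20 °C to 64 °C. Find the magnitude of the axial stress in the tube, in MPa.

The unrestrained thermal change is αΔT L = 23.1×10⁻⁶ × 44 × 1175 = 1.194 mm.
With a force P in the spring, the elastic change of the tube is PL/(AE) and that of the spring is P/k; compatibility requires their sum to equal δ_free.
So P = δ_free / [L/(AE) + 1/k] = 1.194 / [ 1175/(2225×69×10³) + 1/(14×10³) ].
P = 1.194 / 7.908×10⁻⁵ = 15100 N.
σ = P/A = 15100/2225 = 6.787 MPa.

σ ≈ 6.79 MPa (compressive)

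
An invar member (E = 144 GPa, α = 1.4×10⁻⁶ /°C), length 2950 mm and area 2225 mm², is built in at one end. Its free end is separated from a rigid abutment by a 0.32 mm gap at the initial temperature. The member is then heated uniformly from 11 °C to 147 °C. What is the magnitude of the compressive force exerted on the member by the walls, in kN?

Free thermal elongation = αΔT L = 1.4×10⁻⁶ × 136 × 2950 = 0.5617 mm.
The gap closes (δ_free > 0.32 mm) and the wall then resists a further 0.5617 − 0.32 = 0.2417 mm of expansion.
That suppressed elongation corresponds to σ = E·Δ/L = 144×10³ × 0.2417/2950 = 11.8 MPa.
P = σA = 11.8 × 2225 = 26.25 kN.

P ≈ 26.2 kN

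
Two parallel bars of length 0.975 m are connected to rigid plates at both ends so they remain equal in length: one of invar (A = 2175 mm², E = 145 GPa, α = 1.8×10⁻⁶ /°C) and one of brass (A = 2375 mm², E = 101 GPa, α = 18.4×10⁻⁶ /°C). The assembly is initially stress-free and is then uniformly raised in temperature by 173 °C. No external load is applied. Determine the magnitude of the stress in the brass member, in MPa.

The brass has the larger α, so on heating it would change length more than the invar if both were free. The rigid plates force a common final length, so the brass is put into compression and the invar into tension, with equal and opposite forces P (no external load).
Compatibility of the two members (thermal + elastic change equal): (α₁ − α₂)ΔT = P·[1/(A₁E₁) + 1/(A₂E₂)].
|α₁ − α₂|·ΔT = 16.6×10⁻⁶ × 173 = 0.002872.
1/(A₁E₁) + 1/(A₂E₂) = 1/(2175×145×10³) + 1/(2375×101×10³) = 7.34×10⁻⁹ N⁻¹.
P = 0.002872 / 7.34×10⁻⁹ = 391300 N = 391.3 kN.
σ_{brass} = P/A₂ = 391300/2375 = 164.7 MPa, compressive.

σ ≈ 165 MPa (compressive)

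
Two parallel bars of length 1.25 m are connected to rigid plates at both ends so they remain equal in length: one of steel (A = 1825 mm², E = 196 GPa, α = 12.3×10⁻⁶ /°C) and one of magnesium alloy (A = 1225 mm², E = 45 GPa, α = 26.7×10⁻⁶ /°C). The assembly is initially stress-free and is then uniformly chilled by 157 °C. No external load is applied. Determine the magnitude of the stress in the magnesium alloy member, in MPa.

Both members must finish at the same length. With the larger α, the magnesium alloy tends to over-contract; the plates restrain it, putting the magnesium alloy in tension and the steel in compression. With no external load the two internal forces are equal and opposite, magnitude P.
Compatibility of the two members (thermal + elastic change equal): (α₁ − α₂)ΔT = P·[1/(A₁E₁) + 1/(A₂E₂)].
|α₁ − α₂|·ΔT = 14.4×10⁻⁶ × 157 = 0.002261.
1/(A₁E₁) + 1/(A₂E₂) = 1/(1825×196×10³) + 1/(1225×45×10³) = 2.094×10⁻⁸ N⁻¹.
P = 0.002261 / 2.094×10⁻⁸ = 108000 N = 108 kN.
σ_{magnesium alloy} = P/A₂ = 108000/1225 = 88.15 MPa, tensile.

σ ≈ 88.2 MPa (tensile)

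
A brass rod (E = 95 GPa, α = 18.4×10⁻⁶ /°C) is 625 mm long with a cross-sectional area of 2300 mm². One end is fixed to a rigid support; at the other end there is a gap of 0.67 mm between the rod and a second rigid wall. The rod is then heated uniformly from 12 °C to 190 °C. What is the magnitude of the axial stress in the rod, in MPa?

Unrestrained expansion: δ_free = αΔT L = 18.4×10⁻⁶ × 178 × 625 = 2.047 mm.
This exceeds the 0.67 mm gap, so the wall pushes back. The portion of expansion that must be recovered elastically is δ_free − gap = 2.047 − 0.67 = 1.377 mm.
That suppressed elongation corresponds to σ = E·Δ/L = 95×10³ × 1.377/625 = 209.3 MPa.

σ ≈ 209 MPa (compressive)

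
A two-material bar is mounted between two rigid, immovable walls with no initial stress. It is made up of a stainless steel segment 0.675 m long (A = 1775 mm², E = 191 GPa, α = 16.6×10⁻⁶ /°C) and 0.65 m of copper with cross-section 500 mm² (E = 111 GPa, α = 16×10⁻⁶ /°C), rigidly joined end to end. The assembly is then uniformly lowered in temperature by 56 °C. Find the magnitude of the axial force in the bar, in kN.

With the walls removed the bar would change length by δ_free = Σ αᵢΔT Lᵢ = 16.6×10⁻⁶×56×675 + 16×10⁻⁶×56×650 = 1.21 mm.
The walls prevent any net length change, so an axial force P (same in every segment) develops. Compatibility: P · Σ Lᵢ/(AᵢEᵢ) = δ_free.
Σ Lᵢ/(AᵢEᵢ) = 675/(1775×191×10³) + 650/(500×111×10³) = 1.37×10⁻⁵ mm/N.
So P = 1.21 / 1.37×10⁻⁵ = 88.29 kN, tensile.

P ≈ 88.3 kN (tensile)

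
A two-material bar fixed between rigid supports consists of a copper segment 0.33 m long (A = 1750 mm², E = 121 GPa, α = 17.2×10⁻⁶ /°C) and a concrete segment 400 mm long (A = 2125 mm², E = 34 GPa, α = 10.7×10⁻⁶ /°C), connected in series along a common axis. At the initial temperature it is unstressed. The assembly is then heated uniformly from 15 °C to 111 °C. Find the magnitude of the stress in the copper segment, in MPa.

Free thermal expansion of the whole bar: Σ αᵢΔT Lᵢ = 17.2×10⁻⁶×96×330 + 10.7×10⁻⁶×96×400 = 0.9558 mm.
Since the ends are fixed, an axial force P builds up, equal in every segment, with P · Σ Lᵢ/(AᵢEᵢ) = δ_free.
The series flexibility is Σ Lᵢ/(AᵢEᵢ) = 330/(1750×121×10³) + 400/(2125×34×10³) = 7.095×10⁻⁶ mm/N.
P = 0.9558 / 7.095×10⁻⁶ = 134700 N = 134.7 kN, compressive.
σ_{copper} = P / A = 134700 / 1750 = 76.98 MPa.

σ ≈ 77 MPa (compressive)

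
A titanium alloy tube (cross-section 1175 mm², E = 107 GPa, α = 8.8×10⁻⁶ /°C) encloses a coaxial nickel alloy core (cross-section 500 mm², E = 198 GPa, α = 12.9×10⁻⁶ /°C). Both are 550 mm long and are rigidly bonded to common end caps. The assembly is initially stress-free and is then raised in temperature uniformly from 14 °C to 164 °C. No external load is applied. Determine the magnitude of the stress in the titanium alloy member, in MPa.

Both members must finish at the same length. With the larger α, the nickel alloy tends to over-expand; the plates restrain it, putting the nickel alloy in compression and the titanium alloy in tension. With no external load the two internal forces are equal and opposite, magnitude P.
Compatibility of the two members (thermal + elastic change equal): (α₁ − α₂)ΔT = P·[1/(A₁E₁) + 1/(A₂E₂)].
|α₁ − α₂|·ΔT = 4.1×10⁻⁶ × 150 = 0.000615.
1/(A₁E₁) + 1/(A₂E₂) = 1/(1175×107×10³) + 1/(500×198×10³) = 1.805×10⁻⁸ N⁻¹.
P = 0.000615 / 1.805×10⁻⁸ = 34060 N = 34.06 kN.
σ_{titanium alloy} = P/A₁ = 34060/1175 = 28.99 MPa, tensile.

σ ≈ 29 MPa (tensile)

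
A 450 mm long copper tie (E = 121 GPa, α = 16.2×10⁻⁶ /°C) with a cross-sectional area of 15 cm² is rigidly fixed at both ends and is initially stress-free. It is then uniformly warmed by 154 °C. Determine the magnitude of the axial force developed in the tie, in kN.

P ≈ 453 kN (compressive)

Full restraint means ε = 0, so the stress is σ = EαΔT = 121×10³ × 16.2×10⁻⁶ × 154 = 301.9 MPa.
P = AEαΔT = 1500 × 121×10³ × 16.2×10⁻⁶ × 154 = 452.8 kN (compressive).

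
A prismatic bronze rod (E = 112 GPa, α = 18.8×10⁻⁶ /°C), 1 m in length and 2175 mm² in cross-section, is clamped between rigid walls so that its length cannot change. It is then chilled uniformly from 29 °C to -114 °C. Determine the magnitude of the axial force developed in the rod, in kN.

The ends cannot move, so σ = EαΔT = 112×10³ × 18.8×10⁻⁶ × 143 = 301.1 MPa.
P = AEαΔT = 2175 × 112×10³ × 18.8×10⁻⁶ × 143 = 654.9 kN (tensile).

P ≈ 655 kN (tensile)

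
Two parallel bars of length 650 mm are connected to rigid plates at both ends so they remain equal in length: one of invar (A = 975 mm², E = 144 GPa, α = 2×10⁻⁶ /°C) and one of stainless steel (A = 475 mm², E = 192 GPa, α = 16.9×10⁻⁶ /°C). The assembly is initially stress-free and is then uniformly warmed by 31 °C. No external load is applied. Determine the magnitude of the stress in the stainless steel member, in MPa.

σ ≈ 53.8 MPa (compressive)

Both members must finish at the same length. With the larger α, the stainless steel tends to over-expand; the plates restrain it, putting the stainless steel in compression and the invar in tension. With no external load the two internal forces are equal and opposite, magnitude P.
Setting the final lengths equal and cancelling L: (α₁ − α₂)ΔT = P/(A₁E₁) + P/(A₂E₂).
|α₁ − α₂|·ΔT = 14.9×10⁻⁶ × 31 = 0.0004619.
1/(A₁E₁) + 1/(A₂E₂) = 1/(975×144×10³) + 1/(475×192×10³) = 1.809×10⁻⁸ N⁻¹.
So P = 0.0004619 / 1.809×10⁻⁸ = 25.54 kN.
σ_{stainless steel} = P/A₂ = 25540/475 = 53.76 MPa, compressive.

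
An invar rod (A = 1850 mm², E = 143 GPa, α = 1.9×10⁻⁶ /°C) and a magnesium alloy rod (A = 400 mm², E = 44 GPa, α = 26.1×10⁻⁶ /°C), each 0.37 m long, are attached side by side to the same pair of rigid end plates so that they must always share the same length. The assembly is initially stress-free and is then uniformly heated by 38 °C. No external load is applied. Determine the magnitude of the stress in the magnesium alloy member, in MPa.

σ ≈ 37.9 MPa (compressive)

Equilibrium of a rigid end plate with no external load gives equal and opposite internal forces ±P in the two members. Since α_{magnesium alloy} > α_{invar}, heating drives the magnesium alloy into compression and the invar into tension.
Compatibility of the two members (thermal + elastic change equal): (α₁ − α₂)ΔT = P·[1/(A₁E₁) + 1/(A₂E₂)].
|α₁ − α₂|·ΔT = 24.2×10⁻⁶ × 38 = 0.0009196.
1/(A₁E₁) + 1/(A₂E₂) = 1/(1850×143×10³) + 1/(400×44×10³) = 6.06×10⁻⁸ N⁻¹.
So P = 0.0009196 / 6.06×10⁻⁸ = 15.18 kN.
σ_{magnesium alloy} = P/A₂ = 15180/400 = 37.94 MPa, compressive.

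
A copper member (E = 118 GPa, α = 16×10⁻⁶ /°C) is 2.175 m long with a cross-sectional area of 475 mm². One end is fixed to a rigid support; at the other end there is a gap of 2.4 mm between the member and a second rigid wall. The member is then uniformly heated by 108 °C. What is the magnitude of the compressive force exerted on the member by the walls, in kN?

P ≈ 35 kN

Unrestrained expansion: δ_free = αΔT L = 16×10⁻⁶ × 108 × 2175 = 3.758 mm.
After closing the 2.4 mm clearance, 3.758 − 2.4 = 1.358 mm of expansion remains to be suppressed by the wall.
So σ = E(δ_free − g)/L = 118×10³ × 1.358/2175 = 73.7 MPa.
Force on the wall = σA = 73.7 × 475 mm² = 35.01 kN.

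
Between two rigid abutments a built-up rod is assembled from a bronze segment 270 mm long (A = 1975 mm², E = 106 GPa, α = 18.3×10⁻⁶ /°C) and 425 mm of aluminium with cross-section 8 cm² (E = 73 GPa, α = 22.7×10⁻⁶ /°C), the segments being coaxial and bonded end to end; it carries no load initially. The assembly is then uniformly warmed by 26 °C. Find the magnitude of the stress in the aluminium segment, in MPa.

Free thermal expansion of the whole bar: Σ αᵢΔT Lᵢ = 18.3×10⁻⁶×26×270 + 22.7×10⁻⁶×26×425 = 0.3793 mm.
The walls prevent any net length change, so an axial force P (same in every segment) develops. Compatibility: P · Σ Lᵢ/(AᵢEᵢ) = δ_free.
Σ Lᵢ/(AᵢEᵢ) = 270/(1975×106×10³) + 425/(800×73×10³) = 8.567×10⁻⁶ mm/N.
Hence P = δ_free / Σ(L/AE) = 0.3793/8.567×10⁻⁶ = 44.27 kN (compressive).
σ_{aluminium} = P / A = 44270 / 800 = 55.34 MPa.

σ ≈ 55.3 MPa (compressive)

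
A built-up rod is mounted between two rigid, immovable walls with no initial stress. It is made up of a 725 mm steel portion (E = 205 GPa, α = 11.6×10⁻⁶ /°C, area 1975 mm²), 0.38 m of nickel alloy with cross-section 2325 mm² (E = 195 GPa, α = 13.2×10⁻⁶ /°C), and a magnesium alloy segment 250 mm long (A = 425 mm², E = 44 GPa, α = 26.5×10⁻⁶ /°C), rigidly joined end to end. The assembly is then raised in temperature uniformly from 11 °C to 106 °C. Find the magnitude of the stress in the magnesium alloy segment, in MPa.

σ ≈ 280 MPa (compressive)

Free thermal expansion of the whole bar: Σ αᵢΔT Lᵢ = 11.6×10⁻⁶×95×725 + 13.2×10⁻⁶×95×380 + 26.5×10⁻⁶×95×250 = 1.905 mm.
Since the ends are fixed, an axial force P builds up, equal in every segment, with P · Σ Lᵢ/(AᵢEᵢ) = δ_free.
Σ Lᵢ/(AᵢEᵢ) = 725/(1975×205×10³) + 380/(2325×195×10³) + 250/(425×44×10³) = 1.6×10⁻⁵ mm/N.
So P = 1.905 / 1.6×10⁻⁵ = 119.1 kN, compressive.
σ_{magnesium alloy} = P / A = 119100 / 425 = 280.2 MPa.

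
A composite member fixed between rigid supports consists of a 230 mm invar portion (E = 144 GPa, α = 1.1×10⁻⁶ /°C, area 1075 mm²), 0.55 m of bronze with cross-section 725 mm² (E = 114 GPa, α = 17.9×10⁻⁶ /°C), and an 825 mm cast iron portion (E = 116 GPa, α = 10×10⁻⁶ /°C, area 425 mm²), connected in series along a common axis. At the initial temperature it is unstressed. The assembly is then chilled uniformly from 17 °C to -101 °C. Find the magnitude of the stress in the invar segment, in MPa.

σ ≈ 81 MPa (tensile)

If the supports were absent, the total length change would be Σ αᵢΔT Lᵢ = 1.1×10⁻⁶×118×230 + 17.9×10⁻⁶×118×550 + 10×10⁻⁶×118×825 = 2.165 mm.
Since the ends are fixed, an axial force P builds up, equal in every segment, with P · Σ Lᵢ/(AᵢEᵢ) = δ_free.
Σ Lᵢ/(AᵢEᵢ) = 230/(1075×144×10³) + 550/(725×114×10³) + 825/(425×116×10³) = 2.487×10⁻⁵ mm/N.
So P = 2.165 / 2.487×10⁻⁵ = 87.04 kN, tensile.
σ_{invar} = P / A = 87040 / 1075 = 80.97 MPa.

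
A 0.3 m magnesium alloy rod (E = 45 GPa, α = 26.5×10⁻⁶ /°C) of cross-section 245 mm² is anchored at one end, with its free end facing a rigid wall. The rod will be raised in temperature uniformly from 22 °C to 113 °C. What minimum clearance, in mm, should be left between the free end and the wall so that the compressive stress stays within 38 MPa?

g ≈ 0.47 mm

With no wall the rod would lengthen by αΔT L = 26.5×10⁻⁶ × 91 × 300 = 0.7235 mm.
At the allowable stress the elastic shortening the wall may impose is σL/E = 38 × 300 / (45×10³) = 0.2533 mm.
So the gap has to take up the difference, g_min = δ_free − σL/E = 0.7235 − 0.2533 = 0.4701 mm.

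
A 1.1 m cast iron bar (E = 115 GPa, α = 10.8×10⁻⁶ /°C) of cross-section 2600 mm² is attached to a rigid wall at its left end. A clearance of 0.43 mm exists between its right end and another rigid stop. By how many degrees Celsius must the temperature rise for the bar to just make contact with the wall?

ΔT ≈ 36.2 °C

Contact occurs when the free expansion equals the gap: αΔT L = 0.43 mm.
ΔT = 0.43 / (10.8×10⁻⁶ × 1100) = 36.2 °C.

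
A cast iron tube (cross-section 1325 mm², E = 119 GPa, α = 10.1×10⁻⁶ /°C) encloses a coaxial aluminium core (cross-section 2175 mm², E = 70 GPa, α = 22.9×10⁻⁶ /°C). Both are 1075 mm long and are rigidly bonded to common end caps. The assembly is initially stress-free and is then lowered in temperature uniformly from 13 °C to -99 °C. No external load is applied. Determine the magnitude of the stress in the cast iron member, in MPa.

The aluminium has the larger α, so on cooling it would change length more than the cast iron if both were free. The rigid plates force a common final length, so the aluminium is put into tension and the cast iron into compression, with equal and opposite forces P (no external load).
Setting the final lengths equal and cancelling L: (α₁ − α₂)ΔT = P/(A₁E₁) + P/(A₂E₂).
|α₁ − α₂|·ΔT = 12.8×10⁻⁶ × 112 = 0.001434.
1/(A₁E₁) + 1/(A₂E₂) = 1/(1325×119×10³) + 1/(2175×70×10³) = 1.291×10⁻⁸ N⁻¹.
So P = 0.001434 / 1.291×10⁻⁸ = 111 kN.
σ_{cast iron} = P/A₁ = 111000/1325 = 83.81 MPa, compressive.

σ ≈ 83.8 MPa (compressive)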